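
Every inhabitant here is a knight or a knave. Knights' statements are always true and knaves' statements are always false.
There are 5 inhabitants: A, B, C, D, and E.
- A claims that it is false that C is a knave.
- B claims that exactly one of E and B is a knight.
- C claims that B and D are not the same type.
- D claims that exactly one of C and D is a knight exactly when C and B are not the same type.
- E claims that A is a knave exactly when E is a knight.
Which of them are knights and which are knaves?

A (knave): "it is false that C is a knave" — False. ✓
B is a knight; "exactly one of E and B is a knight" is true, as required.
C is a knave, and the claim "B and D are not the same type" is indeed False.
As a knight, D's statement "exactly one of C and D is a knight exactly when C and B are not the same type" should be true; it is.
Since E is a knave, "A is a knave exactly when E is a knight" needs to be False, which holds.

A is a knave, B is a knight, C is a knave, D is a knight, and E is a knave.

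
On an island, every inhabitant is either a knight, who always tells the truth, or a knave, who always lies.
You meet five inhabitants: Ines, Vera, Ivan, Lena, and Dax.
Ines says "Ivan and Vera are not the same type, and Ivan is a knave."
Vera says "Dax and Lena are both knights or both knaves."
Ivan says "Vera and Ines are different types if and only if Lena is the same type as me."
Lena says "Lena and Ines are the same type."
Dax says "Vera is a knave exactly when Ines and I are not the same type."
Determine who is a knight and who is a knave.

Ines is a knight, so "Ivan and Vera are not the same type, and Ivan is a knave" must be True — and it is.
As a knight, Vera's statement "Dax and Lena are both knights or both knaves" should be True; it is.
Since Ivan is a knave, "Vera and Ines are different types if and only if Lena is the same type as me" needs to be False, which holds.
Since Lena is a knave, "Lena and Ines are the same type" needs to be False, which holds.
Dax (knave): "Vera is a knave exactly when Ines and I are not the same type" — False. ✓

Ines is a knight, Vera is a knight, Ivan is a knave, Lena is a knave, and Dax is a knave.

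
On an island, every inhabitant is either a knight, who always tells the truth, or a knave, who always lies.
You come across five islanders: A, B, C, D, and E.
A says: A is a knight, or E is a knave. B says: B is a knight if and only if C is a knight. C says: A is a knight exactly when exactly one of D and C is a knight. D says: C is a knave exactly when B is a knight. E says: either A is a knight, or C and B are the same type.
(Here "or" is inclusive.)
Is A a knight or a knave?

A is a knight.

Consistent assignments: {A=knight, B=knight, C=knight, D=knave, E=knight}
In every consistent assignment, A is a knight.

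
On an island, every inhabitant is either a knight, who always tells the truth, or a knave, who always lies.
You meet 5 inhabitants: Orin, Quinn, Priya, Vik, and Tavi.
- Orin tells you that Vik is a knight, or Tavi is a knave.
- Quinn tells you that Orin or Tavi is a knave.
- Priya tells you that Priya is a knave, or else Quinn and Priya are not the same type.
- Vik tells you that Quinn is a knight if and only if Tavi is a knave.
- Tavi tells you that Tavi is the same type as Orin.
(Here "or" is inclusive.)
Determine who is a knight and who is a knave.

Orin is a knight, Quinn is a knave, Priya is a knight, Vik is a knight, and Tavi is a knight.

Orin is a knight, and the claim "Vik is a knight, or Tavi is a knave" is indeed True.
Quinn is a knave, so "Orin or Tavi is a knave" must be False — and it is.
Priya is a knight; "Priya is a knave, or else Quinn and Priya are not the same type" is True, as required.
Vik is a knight, so "Quinn is a knight if and only if Tavi is a knave" must be True — and it is.
Tavi (knight): "Tavi is the same type as Orin" — True. ✓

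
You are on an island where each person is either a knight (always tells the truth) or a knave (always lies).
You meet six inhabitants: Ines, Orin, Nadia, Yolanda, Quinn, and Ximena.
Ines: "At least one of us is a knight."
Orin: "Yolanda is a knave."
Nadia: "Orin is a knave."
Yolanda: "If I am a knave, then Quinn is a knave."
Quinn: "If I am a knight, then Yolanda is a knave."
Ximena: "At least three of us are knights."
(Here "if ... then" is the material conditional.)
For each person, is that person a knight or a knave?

Knights: Ines, Orin, Quinn, and Ximena. Knaves: Nadia and Yolanda.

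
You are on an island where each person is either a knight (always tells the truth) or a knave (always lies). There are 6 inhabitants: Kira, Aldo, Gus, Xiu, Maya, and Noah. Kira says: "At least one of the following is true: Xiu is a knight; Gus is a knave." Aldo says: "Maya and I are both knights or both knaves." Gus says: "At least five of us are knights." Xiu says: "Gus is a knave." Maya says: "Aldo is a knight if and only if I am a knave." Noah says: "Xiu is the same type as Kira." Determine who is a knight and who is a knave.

Knights: Kira, Xiu, Maya, and Noah. Knaves: Aldo and Gus.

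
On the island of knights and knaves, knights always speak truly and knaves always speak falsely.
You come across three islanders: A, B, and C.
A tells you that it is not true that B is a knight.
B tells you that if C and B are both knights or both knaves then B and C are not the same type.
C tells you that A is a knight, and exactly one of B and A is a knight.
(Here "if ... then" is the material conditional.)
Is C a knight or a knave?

C is a knave.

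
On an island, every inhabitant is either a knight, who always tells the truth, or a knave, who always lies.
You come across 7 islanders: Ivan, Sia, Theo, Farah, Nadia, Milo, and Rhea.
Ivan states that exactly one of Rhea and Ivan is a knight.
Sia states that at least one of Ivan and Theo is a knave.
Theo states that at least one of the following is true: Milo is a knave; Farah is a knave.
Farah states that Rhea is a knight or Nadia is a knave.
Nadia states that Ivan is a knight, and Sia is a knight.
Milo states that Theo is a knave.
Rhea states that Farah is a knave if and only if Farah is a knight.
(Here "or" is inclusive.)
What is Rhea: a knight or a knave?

Rhea is a knave.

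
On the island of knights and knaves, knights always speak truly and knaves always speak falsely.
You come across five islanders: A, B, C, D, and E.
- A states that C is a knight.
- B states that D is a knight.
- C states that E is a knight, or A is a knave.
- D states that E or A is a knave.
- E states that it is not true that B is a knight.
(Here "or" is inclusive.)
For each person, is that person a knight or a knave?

A is a knight, B is a knave, C is a knight, D is a knave, and E is a knight.

Suppose A is a knave. Then A's statement "C is a knight" would have to be false. Checking the 16 ways to assign the others, none is consistent with every speaker.
(For instance, with B=knave, C=knight, D=knave, E=knight, A's claim "C is a knight" comes out true where it would need to be false.)
So A must be a knight, making "C is a knight" true. Taking A=knight, B=knave, C=knight, D=knave, E=knight, each remaining statement checks out:
  B (knave): "D is a knight" — false. ✓
  C (knight): "E is a knight, or A is a knave" — true. ✓
  D (knave): "E or A is a knave" — false. ✓
  E (knight): "it is not true that B is a knight" — true. ✓
This is the unique consistent assignment.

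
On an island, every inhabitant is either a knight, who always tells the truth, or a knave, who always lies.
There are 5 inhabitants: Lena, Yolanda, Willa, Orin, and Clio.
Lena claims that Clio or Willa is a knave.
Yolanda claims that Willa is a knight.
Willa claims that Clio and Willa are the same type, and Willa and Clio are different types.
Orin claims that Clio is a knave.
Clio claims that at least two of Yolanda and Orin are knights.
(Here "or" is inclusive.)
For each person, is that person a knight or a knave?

As a knight, Lena's statement "Clio or Willa is a knave" should be true; it is.
Yolanda is a knave, so "Willa is a knight" must be False — and it is.
Willa is a knave; "Clio and Willa are the same type, and Willa and Clio are different types" is False, as required.
Since Orin is a knight, "Clio is a knave" needs to be true, which holds.
As a knave, Clio's statement "at least two of Yolanda and Orin are knights" should be False; it is.

Lena is a knight, Yolanda is a knave, Willa is a knave, Orin is a knight, and Clio is a knave.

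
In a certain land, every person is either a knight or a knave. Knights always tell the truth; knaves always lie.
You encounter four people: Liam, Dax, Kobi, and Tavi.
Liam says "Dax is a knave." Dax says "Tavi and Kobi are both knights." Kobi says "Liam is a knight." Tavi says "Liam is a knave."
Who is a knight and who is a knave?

Liam is a knight, Dax is a knave, Kobi is a knight, and Tavi is a knave.

Suppose Liam is a knave. Then Liam's statement "Dax is a knave" would have to be false. Checking the 8 ways to assign the others, none is consistent with every speaker.
(For instance, with Dax=knave, Kobi=knight, Tavi=knave, Liam's claim "Dax is a knave" comes out true where it would need to be false.)
So Liam must be a knight, making "Dax is a knave" true. Taking Liam=knight, Dax=knave, Kobi=knight, Tavi=knave, each remaining statement checks out:
  Dax (knave): "Tavi and Kobi are both knights" — false. ✓
  Kobi (knight): "Liam is a knight" — true. ✓
  Tavi (knave): "Liam is a knave" — false. ✓
This is the unique consistent assignment.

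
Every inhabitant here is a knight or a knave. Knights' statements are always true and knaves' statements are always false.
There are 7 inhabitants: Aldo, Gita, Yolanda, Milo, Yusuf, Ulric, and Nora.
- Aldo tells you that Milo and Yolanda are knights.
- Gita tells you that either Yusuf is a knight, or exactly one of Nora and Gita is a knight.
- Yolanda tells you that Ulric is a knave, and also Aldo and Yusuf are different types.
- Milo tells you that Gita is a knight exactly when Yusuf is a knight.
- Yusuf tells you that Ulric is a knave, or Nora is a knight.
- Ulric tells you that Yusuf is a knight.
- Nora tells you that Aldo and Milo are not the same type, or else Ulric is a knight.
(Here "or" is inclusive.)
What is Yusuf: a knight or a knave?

Yusuf is a knight.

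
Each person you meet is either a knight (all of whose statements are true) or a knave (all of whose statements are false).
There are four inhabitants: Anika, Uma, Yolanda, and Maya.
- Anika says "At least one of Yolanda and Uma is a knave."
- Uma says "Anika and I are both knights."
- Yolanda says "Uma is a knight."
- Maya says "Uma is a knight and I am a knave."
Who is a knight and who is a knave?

Anika is a knight, Uma is a knave, Yolanda is a knave, and Maya is a knave.

Anika (knight): "at least one of Yolanda and Uma is a knave" — true. ✓
Since Uma is a knave, "Anika and I are both knights" needs to be False, which holds.
Yolanda is a knave, so "Uma is a knight" must be False — and it is.
Since Maya is a knave, "Uma is a knight and I am a knave" needs to be False, which holds.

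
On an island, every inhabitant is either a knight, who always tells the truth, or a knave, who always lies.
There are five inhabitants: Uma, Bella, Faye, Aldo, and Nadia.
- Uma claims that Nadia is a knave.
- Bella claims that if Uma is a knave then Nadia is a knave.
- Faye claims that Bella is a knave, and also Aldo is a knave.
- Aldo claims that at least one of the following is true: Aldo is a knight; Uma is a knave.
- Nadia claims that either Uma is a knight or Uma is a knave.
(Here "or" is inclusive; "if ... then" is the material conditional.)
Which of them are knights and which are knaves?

Knights: Aldo and Nadia. Knaves: Uma, Bella, and Faye.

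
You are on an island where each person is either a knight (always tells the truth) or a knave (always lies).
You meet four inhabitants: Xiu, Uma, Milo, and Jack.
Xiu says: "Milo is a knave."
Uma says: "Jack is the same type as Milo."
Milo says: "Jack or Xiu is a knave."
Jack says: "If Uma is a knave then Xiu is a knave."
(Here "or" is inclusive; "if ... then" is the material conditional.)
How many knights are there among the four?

The unique consistent assignment is Xiu=knave, Uma=knight, Milo=knight, Jack=knight.
That has 3 knights.

3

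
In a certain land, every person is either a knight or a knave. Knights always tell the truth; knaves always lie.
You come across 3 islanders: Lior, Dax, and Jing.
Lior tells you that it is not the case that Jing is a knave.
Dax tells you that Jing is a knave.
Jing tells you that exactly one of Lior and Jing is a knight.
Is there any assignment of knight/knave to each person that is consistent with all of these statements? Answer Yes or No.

Yes

One consistent assignment: Lior=knave, Dax=knight, Jing=knave.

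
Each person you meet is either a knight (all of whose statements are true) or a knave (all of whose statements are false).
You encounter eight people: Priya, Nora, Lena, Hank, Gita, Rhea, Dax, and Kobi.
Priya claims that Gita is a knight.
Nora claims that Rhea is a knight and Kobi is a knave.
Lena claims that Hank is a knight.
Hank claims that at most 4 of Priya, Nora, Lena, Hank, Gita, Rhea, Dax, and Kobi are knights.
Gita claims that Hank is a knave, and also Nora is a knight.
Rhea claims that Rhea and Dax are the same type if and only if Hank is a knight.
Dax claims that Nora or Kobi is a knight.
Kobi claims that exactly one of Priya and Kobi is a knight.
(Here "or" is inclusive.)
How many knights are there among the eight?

4

The unique consistent assignment is Priya=knave, Nora=knave, Lena=knight, Hank=knight, Gita=knave, Rhea=knave, Dax=knight, Kobi=knight.
That has 4 knights.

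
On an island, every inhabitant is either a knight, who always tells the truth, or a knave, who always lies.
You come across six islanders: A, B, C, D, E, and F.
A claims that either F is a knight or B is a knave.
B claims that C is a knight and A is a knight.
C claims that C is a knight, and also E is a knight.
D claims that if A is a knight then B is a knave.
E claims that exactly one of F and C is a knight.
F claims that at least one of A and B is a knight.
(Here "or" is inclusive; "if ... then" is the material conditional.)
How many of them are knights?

4

The unique consistent assignment is A=knight, B=knave, C=knave, D=knight, E=knight, F=knight.
That has 4 knights.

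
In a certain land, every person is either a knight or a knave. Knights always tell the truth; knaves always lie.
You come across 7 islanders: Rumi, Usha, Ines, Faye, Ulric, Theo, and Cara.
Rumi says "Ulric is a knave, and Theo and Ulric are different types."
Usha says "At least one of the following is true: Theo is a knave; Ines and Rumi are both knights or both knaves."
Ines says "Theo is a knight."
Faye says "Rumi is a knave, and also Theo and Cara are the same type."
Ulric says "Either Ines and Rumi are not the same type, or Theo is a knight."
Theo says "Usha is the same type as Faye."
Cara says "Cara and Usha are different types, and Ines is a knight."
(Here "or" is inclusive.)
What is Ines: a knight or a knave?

Consistent assignments: {Rumi=knave, Usha=knave, Ines=knight, Faye=knave, Ulric=knight, Theo=knight, Cara=knave}
In every consistent assignment, Ines is a knight.

Ines is a knight.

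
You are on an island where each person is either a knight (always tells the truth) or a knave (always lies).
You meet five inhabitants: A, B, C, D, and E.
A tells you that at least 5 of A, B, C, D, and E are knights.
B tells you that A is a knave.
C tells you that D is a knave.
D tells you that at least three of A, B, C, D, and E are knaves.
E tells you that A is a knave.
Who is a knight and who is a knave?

A is a knave, B is a knight, C is a knight, D is a knave, and E is a knight.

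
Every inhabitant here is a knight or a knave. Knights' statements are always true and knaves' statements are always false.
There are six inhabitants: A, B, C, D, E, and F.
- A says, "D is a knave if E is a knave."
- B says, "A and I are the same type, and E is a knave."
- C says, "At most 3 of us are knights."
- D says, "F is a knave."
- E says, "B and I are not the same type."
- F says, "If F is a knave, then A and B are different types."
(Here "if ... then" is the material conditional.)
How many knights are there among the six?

3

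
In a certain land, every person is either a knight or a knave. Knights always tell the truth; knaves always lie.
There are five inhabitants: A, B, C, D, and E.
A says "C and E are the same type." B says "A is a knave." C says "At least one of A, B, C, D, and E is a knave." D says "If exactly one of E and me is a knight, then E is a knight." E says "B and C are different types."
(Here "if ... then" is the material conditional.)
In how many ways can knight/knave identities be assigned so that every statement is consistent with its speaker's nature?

1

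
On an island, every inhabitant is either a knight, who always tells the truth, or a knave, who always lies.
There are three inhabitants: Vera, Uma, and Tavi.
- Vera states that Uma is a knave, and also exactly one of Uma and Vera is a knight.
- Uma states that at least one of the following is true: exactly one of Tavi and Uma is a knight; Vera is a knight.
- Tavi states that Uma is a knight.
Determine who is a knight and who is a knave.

Knights: none. Knaves: Vera, Uma, and Tavi.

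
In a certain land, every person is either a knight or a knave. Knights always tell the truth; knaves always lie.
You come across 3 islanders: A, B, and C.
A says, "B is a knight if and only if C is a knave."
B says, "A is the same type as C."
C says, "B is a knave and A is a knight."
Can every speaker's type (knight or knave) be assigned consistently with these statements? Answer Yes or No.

No

Checking all 8 assignments, each has at least one speaker whose statement's truth value contradicts their type.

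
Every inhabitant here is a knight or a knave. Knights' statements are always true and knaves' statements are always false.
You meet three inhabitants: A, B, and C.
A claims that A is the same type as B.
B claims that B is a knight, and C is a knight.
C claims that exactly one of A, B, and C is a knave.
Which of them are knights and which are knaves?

Knights: B and C. Knaves: A.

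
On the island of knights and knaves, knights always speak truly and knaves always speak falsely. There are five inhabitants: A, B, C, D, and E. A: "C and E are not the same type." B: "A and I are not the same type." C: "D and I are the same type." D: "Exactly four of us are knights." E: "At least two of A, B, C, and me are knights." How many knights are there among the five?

4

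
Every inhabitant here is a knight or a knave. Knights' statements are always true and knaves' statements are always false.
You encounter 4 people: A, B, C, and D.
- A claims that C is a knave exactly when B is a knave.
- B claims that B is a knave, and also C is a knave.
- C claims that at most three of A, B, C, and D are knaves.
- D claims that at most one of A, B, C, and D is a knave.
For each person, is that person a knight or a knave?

A (knave): "C is a knave exactly when B is a knave" — False. ✓
B is a knave, so "B is a knave, and also C is a knave" must be False — and it is.
As a knight, C's statement "at most three of A, B, C, and D are knaves" should be True; it is.
Since D is a knave, "at most one of A, B, C, and D is a knave" needs to be False, which holds.

A is a knave, B is a knave, C is a knight, and D is a knave.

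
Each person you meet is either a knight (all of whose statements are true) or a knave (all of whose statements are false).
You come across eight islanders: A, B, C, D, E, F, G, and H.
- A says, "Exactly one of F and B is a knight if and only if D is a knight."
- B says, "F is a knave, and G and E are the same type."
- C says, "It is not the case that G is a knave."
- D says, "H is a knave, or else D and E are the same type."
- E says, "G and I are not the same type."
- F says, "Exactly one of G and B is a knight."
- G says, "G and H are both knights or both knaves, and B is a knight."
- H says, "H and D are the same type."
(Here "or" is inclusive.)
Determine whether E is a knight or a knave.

E is a knight.

Consistent assignments: {A=knave, B=knave, C=knave, D=knight, E=knight, F=knave, G=knave, H=knight}; {A=knave, B=knave, C=knave, D=knight, E=knight, F=knave, G=knave, H=knave}
In every consistent assignment, E is a knight.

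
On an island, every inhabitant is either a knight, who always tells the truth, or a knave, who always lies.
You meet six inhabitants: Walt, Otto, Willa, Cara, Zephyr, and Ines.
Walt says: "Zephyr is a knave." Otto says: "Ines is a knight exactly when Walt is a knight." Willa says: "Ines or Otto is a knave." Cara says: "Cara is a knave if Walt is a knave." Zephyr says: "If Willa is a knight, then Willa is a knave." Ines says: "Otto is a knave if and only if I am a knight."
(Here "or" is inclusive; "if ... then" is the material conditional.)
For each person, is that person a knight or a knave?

Walt is a knight, Otto is a knave, Willa is a knight, Cara is a knight, Zephyr is a knave, and Ines is a knave.

Walt is a knight, and the claim "Zephyr is a knave" is indeed True.
As a knave, Otto's statement "Ines is a knight exactly when Walt is a knight" should be False; it is.
Willa is a knight, and the claim "Ines or Otto is a knave" is indeed True.
Cara is a knight, and the claim "Cara is a knave if Walt is a knave" is indeed True.
Zephyr is a knave; "if Willa is a knight, then Willa is a knave" is False, as required.
Ines is a knave; "Otto is a knave if and only if I am a knight" is False, as required.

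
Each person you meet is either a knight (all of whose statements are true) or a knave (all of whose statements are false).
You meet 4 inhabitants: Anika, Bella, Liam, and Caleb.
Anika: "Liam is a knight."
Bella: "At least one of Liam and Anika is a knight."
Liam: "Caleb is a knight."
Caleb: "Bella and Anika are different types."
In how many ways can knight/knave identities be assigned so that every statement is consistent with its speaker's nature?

1

Consistent assignments:
  Anika=knave, Bella=knave, Liam=knave, Caleb=knave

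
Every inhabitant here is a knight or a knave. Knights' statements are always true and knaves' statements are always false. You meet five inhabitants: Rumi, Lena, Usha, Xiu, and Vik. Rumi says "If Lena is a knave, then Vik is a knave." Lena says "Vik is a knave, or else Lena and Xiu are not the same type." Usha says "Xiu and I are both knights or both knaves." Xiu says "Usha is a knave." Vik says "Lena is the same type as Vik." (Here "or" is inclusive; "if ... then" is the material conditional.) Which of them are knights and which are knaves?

Rumi is a knight, Lena is a knight, Usha is a knave, Xiu is a knight, and Vik is a knave.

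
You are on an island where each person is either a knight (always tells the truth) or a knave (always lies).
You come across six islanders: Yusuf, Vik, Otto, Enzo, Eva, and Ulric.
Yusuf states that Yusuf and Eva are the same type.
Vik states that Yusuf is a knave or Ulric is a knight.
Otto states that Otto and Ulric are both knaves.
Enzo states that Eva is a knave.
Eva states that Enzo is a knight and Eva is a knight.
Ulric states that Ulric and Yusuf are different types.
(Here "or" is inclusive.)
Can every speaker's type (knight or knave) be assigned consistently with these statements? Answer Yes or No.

No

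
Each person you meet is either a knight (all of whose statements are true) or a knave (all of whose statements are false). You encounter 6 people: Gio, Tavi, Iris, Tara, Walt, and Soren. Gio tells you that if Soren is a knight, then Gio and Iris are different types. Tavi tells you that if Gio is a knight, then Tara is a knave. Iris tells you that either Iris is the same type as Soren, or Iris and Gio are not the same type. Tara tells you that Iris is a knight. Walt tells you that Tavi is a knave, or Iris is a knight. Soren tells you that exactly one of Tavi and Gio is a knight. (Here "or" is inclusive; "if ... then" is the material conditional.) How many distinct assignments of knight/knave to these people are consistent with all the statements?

1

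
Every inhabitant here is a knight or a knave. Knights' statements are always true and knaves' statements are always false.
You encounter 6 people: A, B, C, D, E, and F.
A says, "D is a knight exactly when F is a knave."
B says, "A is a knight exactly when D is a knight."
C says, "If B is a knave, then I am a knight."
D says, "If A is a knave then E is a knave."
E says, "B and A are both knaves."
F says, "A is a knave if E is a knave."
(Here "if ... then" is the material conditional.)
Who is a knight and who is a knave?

Knights: A, B, C, and D. Knaves: E and F.

A (knight): "D is a knight exactly when F is a knave" — True. ✓
B (knight): "A is a knight exactly when D is a knight" — True. ✓
C is a knight, so "if B is a knave, then I am a knight" must be True — and it is.
Since D is a knight, "if A is a knave then E is a knave" needs to be True, which holds.
E is a knave; "B and A are both knaves" is False, as required.
Since F is a knave, "A is a knave if E is a knave" needs to be False, which holds.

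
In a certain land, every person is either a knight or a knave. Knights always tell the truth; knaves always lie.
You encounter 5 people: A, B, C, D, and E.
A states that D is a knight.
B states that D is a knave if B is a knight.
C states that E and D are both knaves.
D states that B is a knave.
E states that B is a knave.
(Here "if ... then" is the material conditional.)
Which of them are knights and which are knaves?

A is a knave, B is a knight, C is a knight, D is a knave, and E is a knave.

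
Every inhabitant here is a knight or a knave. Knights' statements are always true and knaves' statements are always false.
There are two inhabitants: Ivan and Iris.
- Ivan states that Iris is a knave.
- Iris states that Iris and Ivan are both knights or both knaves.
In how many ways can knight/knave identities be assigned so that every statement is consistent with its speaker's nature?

Consistent assignments:
  Ivan=knight, Iris=knave

1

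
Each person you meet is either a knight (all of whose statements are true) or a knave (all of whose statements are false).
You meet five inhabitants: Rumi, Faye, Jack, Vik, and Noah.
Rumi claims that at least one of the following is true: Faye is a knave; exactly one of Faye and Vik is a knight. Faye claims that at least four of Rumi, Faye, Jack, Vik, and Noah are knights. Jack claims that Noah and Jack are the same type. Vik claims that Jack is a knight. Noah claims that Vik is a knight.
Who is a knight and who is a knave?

Rumi is a knave, so "at least one of the following is true: Faye is a knave; exactly one of Faye and Vik is a knight" must be False — and it is.
Faye is a knight, and the claim "at least four of Rumi, Faye, Jack, Vik, and Noah are knights" is indeed True.
As a knight, Jack's statement "Noah and Jack are the same type" should be True; it is.
Vik is a knight, so "Jack is a knight" must be True — and it is.
Noah is a knight, so "Vik is a knight" must be True — and it is.

Rumi is a knave, Faye is a knight, Jack is a knight, Vik is a knight, and Noah is a knight.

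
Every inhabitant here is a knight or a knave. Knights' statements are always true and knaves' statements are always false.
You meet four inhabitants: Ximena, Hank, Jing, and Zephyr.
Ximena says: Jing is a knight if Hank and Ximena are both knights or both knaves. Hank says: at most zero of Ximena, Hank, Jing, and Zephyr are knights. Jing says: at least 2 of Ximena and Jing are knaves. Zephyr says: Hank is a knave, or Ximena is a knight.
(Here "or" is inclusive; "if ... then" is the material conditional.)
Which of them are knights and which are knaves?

Ximena is a knight, Hank is a knave, Jing is a knave, and Zephyr is a knight.

Suppose Ximena is a knave. Then Ximena's statement "Jing is a knight if Hank and Ximena are both knights or both knaves" would have to be false. Checking the 8 ways to assign the others, none is consistent with every speaker.
(For instance, with Hank=knave, Jing=knave, Zephyr=knight, Jing's claim "at least 2 of Ximena and Jing are knaves" comes out true where it would need to be false.)
So Ximena must be a knight, making "Jing is a knight if Hank and Ximena are both knights or both knaves" true. Taking Ximena=knight, Hank=knave, Jing=knave, Zephyr=knight, each remaining statement checks out:
  Hank (knave): "at most zero of Ximena, Hank, Jing, and Zephyr are knights" — false. ✓
  Jing (knave): "at least 2 of Ximena and Jing are knaves" — false. ✓
  Zephyr (knight): "Hank is a knave, or Ximena is a knight" — true. ✓
This is the unique consistent assignment.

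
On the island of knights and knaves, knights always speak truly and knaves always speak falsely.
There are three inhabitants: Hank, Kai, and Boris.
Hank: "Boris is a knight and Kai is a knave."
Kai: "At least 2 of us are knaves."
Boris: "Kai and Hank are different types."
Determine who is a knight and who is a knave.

Hank is a knight, Kai is a knave, and Boris is a knight.

Hank (knight): "Boris is a knight and Kai is a knave" — True. ✓
Kai is a knave, so "at least 2 of us are knaves" must be False — and it is.
Boris is a knight, so "Kai and Hank are different types" must be True — and it is.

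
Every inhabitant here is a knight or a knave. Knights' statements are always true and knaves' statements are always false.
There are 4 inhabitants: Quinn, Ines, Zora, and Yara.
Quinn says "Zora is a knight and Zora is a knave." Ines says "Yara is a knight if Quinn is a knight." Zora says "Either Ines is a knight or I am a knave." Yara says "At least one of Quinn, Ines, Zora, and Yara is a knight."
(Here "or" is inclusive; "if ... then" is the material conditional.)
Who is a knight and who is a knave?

Quinn is a knave, Ines is a knight, Zora is a knight, and Yara is a knight.

Quinn (knave): "Zora is a knight and Zora is a knave" — false. ✓
Ines (knight): "Yara is a knight if Quinn is a knight" — true. ✓
Zora is a knight, and the claim "either Ines is a knight or I am a knave" is indeed true.
Yara (knight): "at least one of Quinn, Ines, Zora, and Yara is a knight" — true. ✓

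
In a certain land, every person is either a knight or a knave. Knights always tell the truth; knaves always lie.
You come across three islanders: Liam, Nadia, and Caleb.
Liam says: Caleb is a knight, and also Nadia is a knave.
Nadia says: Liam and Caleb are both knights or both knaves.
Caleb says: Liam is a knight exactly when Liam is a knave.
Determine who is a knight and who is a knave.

Liam is a knave, Nadia is a knight, and Caleb is a knave.

Liam is a knave; "Caleb is a knight, and also Nadia is a knave" is False, as required.
Nadia (knight): "Liam and Caleb are both knights or both knaves" — True. ✓
Since Caleb is a knave, "Liam is a knight exactly when Liam is a knave" needs to be False, which holds.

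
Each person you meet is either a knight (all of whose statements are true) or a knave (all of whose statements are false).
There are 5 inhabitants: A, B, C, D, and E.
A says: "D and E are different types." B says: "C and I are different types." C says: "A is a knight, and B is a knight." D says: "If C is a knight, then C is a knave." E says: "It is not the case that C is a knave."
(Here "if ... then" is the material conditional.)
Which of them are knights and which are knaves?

A is a knight, B is a knave, C is a knave, D is a knight, and E is a knave.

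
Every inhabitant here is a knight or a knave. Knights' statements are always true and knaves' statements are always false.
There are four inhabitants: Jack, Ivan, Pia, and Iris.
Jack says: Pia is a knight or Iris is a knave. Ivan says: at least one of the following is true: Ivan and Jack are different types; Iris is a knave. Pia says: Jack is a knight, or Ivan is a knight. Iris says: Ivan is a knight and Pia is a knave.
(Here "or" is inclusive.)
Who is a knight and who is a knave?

Jack is a knight, Ivan is a knight, Pia is a knight, and Iris is a knave.

Jack is a knight, and the claim "Pia is a knight or Iris is a knave" is indeed true.
Ivan is a knight, and the claim "at least one of the following is true: Ivan and Jack are different types; Iris is a knave" is indeed true.
Pia is a knight; "Jack is a knight, or Ivan is a knight" is true, as required.
Iris is a knave, so "Ivan is a knight and Pia is a knave" must be False — and it is.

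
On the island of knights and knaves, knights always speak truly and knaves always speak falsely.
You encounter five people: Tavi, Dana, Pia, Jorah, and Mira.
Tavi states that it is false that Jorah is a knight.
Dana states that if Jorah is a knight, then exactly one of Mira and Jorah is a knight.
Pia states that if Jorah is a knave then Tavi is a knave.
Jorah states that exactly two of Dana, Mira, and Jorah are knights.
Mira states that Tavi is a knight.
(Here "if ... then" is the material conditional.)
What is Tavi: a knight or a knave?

Tavi is a knave.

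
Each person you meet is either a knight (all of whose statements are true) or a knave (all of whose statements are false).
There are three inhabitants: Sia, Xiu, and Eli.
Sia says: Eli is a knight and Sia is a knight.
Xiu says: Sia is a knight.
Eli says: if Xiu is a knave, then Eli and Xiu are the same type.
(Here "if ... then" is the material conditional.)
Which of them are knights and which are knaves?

Sia is a knight, Xiu is a knight, and Eli is a knight.

Since Sia is a knight, "Eli is a knight and Sia is a knight" needs to be True, which holds.
Xiu is a knight, so "Sia is a knight" must be True — and it is.
Eli is a knight; "if Xiu is a knave, then Eli and Xiu are the same type" is True, as required.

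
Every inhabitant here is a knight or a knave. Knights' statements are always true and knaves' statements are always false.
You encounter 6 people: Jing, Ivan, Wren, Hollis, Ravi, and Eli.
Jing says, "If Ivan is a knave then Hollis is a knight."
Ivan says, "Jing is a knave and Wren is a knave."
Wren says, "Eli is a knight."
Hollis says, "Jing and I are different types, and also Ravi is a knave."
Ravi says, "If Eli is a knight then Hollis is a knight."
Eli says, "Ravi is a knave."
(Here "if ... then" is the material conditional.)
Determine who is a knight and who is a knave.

Jing is a knave, Ivan is a knave, Wren is a knight, Hollis is a knave, Ravi is a knave, and Eli is a knight.

Since Jing is a knave, "if Ivan is a knave then Hollis is a knight" needs to be False, which holds.
Since Ivan is a knave, "Jing is a knave and Wren is a knave" needs to be False, which holds.
Since Wren is a knight, "Eli is a knight" needs to be true, which holds.
Hollis is a knave, so "Jing and I are different types, and also Ravi is a knave" must be False — and it is.
Ravi is a knave, so "if Eli is a knight then Hollis is a knight" must be False — and it is.
Eli is a knight, so "Ravi is a knave" must be true — and it is.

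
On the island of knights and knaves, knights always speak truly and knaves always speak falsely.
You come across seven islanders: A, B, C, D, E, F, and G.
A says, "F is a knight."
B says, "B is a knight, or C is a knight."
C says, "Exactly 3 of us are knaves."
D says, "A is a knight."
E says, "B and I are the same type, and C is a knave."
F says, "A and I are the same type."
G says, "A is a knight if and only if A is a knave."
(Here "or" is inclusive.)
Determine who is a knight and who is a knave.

A is a knight; "F is a knight" is True, as required.
As a knight, B's statement "B is a knight, or C is a knight" should be True; it is.
C is a knave, and the claim "exactly 3 of us are knaves" is indeed false.
D is a knight, and the claim "A is a knight" is indeed True.
As a knight, E's statement "B and I are the same type, and C is a knave" should be True; it is.
F (knight): "A and I are the same type" — True. ✓
G is a knave, so "A is a knight if and only if A is a knave" must be false — and it is.

A is a knight, B is a knight, C is a knave, D is a knight, E is a knight, F is a knight, and G is a knave.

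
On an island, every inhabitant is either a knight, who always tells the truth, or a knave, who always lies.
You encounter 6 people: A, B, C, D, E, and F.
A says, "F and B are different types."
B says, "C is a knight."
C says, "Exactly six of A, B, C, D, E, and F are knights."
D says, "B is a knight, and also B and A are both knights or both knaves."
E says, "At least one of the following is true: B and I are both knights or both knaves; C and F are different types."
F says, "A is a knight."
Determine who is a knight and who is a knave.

A is a knight, B is a knave, C is a knave, D is a knave, E is a knight, and F is a knight.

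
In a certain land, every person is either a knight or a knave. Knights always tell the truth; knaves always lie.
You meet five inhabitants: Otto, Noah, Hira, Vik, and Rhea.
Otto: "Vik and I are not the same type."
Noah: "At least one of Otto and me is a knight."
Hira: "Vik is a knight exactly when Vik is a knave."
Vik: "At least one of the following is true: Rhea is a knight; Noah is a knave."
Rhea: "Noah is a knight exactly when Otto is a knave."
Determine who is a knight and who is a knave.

Suppose Otto is a knave. Then Otto's statement "Vik and I are not the same type" would have to be false. Checking the 16 ways to assign the others, none is consistent with every speaker.
(For instance, with Noah=knight, Hira=knave, Vik=knave, Rhea=knave, Rhea's claim "Noah is a knight exactly when Otto is a knave" comes out true where it would need to be false.)
So Otto must be a knight, making "Vik and I are not the same type" true. Taking Otto=knight, Noah=knight, Hira=knave, Vik=knave, Rhea=knave, each remaining statement checks out:
  Noah (knight): "at least one of Otto and me is a knight" — true. ✓
  Hira (knave): "Vik is a knight exactly when Vik is a knave" — false. ✓
  Vik (knave): "at least one of the following is true: Rhea is a knight; Noah is a knave" — false. ✓
  Rhea (knave): "Noah is a knight exactly when Otto is a knave" — false. ✓
This is the unique consistent assignment.

Otto is a knight, Noah is a knight, Hira is a knave, Vik is a knave, and Rhea is a knave.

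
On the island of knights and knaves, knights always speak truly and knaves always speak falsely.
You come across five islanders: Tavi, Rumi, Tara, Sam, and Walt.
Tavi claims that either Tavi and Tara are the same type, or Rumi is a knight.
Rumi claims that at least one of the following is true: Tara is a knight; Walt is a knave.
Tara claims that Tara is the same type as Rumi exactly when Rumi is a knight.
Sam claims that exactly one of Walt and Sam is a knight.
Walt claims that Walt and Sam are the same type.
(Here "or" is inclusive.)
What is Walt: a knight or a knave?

Walt is a knave.

Consistent assignments: {Tavi=knight, Rumi=knight, Tara=knight, Sam=knight, Walt=knave}; {Tavi=knight, Rumi=knight, Tara=knave, Sam=knight, Walt=knave}
In every consistent assignment, Walt is a knave.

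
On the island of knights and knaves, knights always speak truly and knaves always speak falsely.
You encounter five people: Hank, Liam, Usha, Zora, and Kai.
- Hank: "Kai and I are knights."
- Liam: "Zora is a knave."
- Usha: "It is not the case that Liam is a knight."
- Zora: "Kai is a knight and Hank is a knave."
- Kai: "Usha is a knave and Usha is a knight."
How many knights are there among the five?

1

The unique consistent assignment is Hank=knave, Liam=knight, Usha=knave, Zora=knave, Kai=knave.
That has 1 knight.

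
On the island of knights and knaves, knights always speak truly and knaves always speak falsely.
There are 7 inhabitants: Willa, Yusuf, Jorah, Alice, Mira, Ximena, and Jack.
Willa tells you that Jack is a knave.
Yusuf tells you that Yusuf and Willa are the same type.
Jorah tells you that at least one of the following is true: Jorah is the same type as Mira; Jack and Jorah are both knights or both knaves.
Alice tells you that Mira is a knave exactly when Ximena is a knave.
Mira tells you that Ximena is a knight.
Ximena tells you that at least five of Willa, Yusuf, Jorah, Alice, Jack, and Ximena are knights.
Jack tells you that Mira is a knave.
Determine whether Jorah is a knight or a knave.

Jorah is a knight.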